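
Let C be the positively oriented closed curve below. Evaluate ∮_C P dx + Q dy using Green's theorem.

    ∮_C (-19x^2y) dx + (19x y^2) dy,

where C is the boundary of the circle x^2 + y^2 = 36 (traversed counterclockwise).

Green's theorem converts the closed line integral into a double integral over the enclosed region D:

    ∮_C P dx + Q dy = ∬_D (∂Q/∂x - ∂P/∂y) dA.

Here P = -19x^2y, Q = 19x y^2, so

    ∂Q/∂x = 19y^2,    ∂P/∂y = -19x^2,
    ∂Q/∂x - ∂P/∂y = 19x^2 + 19y^2.

D is the region x^2 + y^2 ≤ 36. Evaluating the double integral:

In polar coordinates (x = r cos θ, y = r sin θ, dA = r dr dθ) the integrand becomes 19r^2, so

    ∬_D (19x^2 + 19y^2) dA = ∫_0^{2π} ∫_0^{6} (19r^2) · r dr dθ.

Inner (r from 0 to 6): 6156.
Outer (θ from 0 to 2π): 12312π.

Therefore ∮_C P dx + Q dy = 12312π.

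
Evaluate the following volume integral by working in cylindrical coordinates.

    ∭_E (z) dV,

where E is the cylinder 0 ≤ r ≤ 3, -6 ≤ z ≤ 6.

In cylindrical coordinates, x = r cos(θ), y = r sin(θ), z = z, and dV = r dr dθ dz.

The integrand becomes z, so

    ∭_E (z) dV = ∫_{0}^{2π} ∫_{0}^{3} ∫_{-6}^{6} (z) · r dz dr dθ.

Inner (z): 0.
Middle (r from 0 to 3): 0.
Outer (θ): 0.

Therefore the triple integral equals 0.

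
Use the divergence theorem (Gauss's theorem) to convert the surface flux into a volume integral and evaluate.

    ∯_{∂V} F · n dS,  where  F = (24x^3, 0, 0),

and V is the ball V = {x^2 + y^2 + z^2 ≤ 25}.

By the divergence theorem,

    ∯_{∂V} F · n dS = ∭_V (∇ · F) dV.

Compute the divergence:
    ∇ · F = ∂F_x/∂x + ∂F_y/∂y + ∂F_z/∂z = 72x^2 + 0 + 0 = 72x^2.

In spherical coordinates, x = ρ sin(φ) cos(θ), y = ρ sin(φ) sin(θ), z = ρ cos(φ), dV = ρ^2 sin(φ) dρ dφ dθ, with 0 ≤ ρ ≤ 5, 0 ≤ φ ≤ π, 0 ≤ θ ≤ 2π.

The integrand, after substitution and multiplying by the volume element, becomes (72ρ^2sin(φ)^2cos(θ)^2) · ρ^2 sin(φ), so

    ∭_V (∇·F) dV = ∫_0^{2π} ∫_0^{π} ∫_0^{5} (72ρ^2sin(φ)^2cos(θ)^2) · ρ^2 sin(φ) dρ dφ dθ.

Inner (ρ from 0 to 5): 45000sin(φ)^3cos(θ)^2.
Middle (φ from 0 to π): 60000cos(θ)^2.
Outer (θ from 0 to 2π): 60000π.

Therefore ∯_{∂V} F · n dS = 60000π.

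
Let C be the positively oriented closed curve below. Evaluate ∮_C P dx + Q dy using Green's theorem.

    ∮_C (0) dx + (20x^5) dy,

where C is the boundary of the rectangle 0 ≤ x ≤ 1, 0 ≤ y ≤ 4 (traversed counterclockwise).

Green's theorem converts the closed line integral into a double integral over the enclosed region D:

    ∮_C P dx + Q dy = ∬_D (∂Q/∂x - ∂P/∂y) dA.

Here P = 0, Q = 20x^5, so

    ∂Q/∂x = 100x^4,    ∂P/∂y = 0,
    ∂Q/∂x - ∂P/∂y = 100x^4.

D is the region 0 ≤ x ≤ 1, 0 ≤ y ≤ 4. Evaluating the double integral:

    ∬_D (100x^4) dA = ∫_0^{1} ∫_0^{4} (100x^4) dy dx.

Inner (y from 0 to 4): 400x^4.
Outer (x from 0 to 1): 80.

Therefore ∮_C P dx + Q dy = 80.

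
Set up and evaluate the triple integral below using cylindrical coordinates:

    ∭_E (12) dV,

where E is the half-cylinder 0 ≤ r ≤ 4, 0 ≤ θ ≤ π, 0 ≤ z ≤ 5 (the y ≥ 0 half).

In cylindrical coordinates, x = r cos(θ), y = r sin(θ), z = z, and dV = r dr dθ dz.

The integrand becomes 12, so

    ∭_E (12) dV = ∫_{0}^{π} ∫_{0}^{4} ∫_{0}^{5} (12) · r dz dr dθ.

Inner (z): 60r.
Middle (r from 0 to 4): 480.
Outer (θ): 480π.

Therefore the triple integral equals 480π.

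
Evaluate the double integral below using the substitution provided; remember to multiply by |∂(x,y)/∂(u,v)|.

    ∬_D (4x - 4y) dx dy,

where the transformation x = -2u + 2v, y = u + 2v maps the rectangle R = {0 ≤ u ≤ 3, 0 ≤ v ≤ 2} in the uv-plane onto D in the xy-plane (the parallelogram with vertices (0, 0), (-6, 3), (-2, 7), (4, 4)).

Compute the Jacobian determinant of (x, y) with respect to (u, v):

    ∂(x,y)/∂(u,v) = | -2  2 | = (-2)(2) - (2)(1) = -6.
                   | 1  2 |

Its absolute value is |J| = 6 (the area scaling factor).

Substituting x = -2u + 2v, y = u + 2v into the integrand,

    4x - 4y → -12u,

so the integral becomes

    ∬_R (-12u) · |J| du dv = ∫_0^3 ∫_0^2 (-72u) dv du.

Inner (v): -144u.
Outer (u): -648.

Therefore ∬_D (4x - 4y) dx dy = -648.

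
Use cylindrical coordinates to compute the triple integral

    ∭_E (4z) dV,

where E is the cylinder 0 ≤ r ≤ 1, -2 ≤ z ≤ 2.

In cylindrical coordinates, x = r cos(θ), y = r sin(θ), z = z, and dV = r dr dθ dz.

The integrand becomes 4z, so

    ∭_E (4z) dV = ∫_{0}^{2π} ∫_{0}^{1} ∫_{-2}^{2} (4z) · r dz dr dθ.

Inner (z): 0.
Middle (r from 0 to 1): 0.
Outer (θ): 0.

Therefore the triple integral equals 0.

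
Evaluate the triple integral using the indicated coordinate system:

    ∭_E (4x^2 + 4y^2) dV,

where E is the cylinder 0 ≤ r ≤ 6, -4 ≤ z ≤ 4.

In cylindrical coordinates, x = r cos(θ), y = r sin(θ), z = z, and dV = r dr dθ dz.

The integrand becomes 4r^2, so

    ∭_E (4x^2 + 4y^2) dV = ∫_{0}^{2π} ∫_{0}^{6} ∫_{-4}^{4} (4r^2) · r dz dr dθ.

Inner (z): 32r^3.
Middle (r from 0 to 6): 10368.
Outer (θ): 20736π.

Therefore the triple integral equals 20736π.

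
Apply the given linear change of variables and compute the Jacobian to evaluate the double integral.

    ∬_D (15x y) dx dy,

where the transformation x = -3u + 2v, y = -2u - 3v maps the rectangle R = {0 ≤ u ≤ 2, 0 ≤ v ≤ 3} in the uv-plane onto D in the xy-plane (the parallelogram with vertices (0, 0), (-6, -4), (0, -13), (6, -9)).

Compute the Jacobian determinant of (x, y) with respect to (u, v):

    ∂(x,y)/∂(u,v) = | -3  2 | = (-3)(-3) - (2)(-2) = 13.
                   | -2  -3 |

Its absolute value is |J| = 13 (the area scaling factor).

Substituting x = -3u + 2v, y = -2u - 3v into the integrand,

    15x y → 90u^2 + 75u v - 90v^2,

so the integral becomes

    ∬_R (90u^2 + 75u v - 90v^2) · |J| du dv = ∫_0^2 ∫_0^3 (1170u^2 + 975u v - 1170v^2) dv du.

Inner (v): 3510u^2 + 8775u/2 - 10530.
Outer (u): -2925.

Therefore ∬_D (15x y) dx dy = -2925.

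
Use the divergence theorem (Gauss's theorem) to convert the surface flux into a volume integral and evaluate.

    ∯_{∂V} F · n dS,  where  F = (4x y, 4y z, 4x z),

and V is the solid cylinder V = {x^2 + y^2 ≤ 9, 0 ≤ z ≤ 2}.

By the divergence theorem,

    ∯_{∂V} F · n dS = ∭_V (∇ · F) dV.

Compute the divergence:
    ∇ · F = ∂F_x/∂x + ∂F_y/∂y + ∂F_z/∂z = 4y + 4z + 4x = 4x + 4y + 4z.

In cylindrical coordinates, x = r cos(θ), y = r sin(θ), z = z, dV = r dr dθ dz, with 0 ≤ r ≤ 3, 0 ≤ θ ≤ 2π, 0 ≤ z ≤ 2.

The integrand, after substitution and multiplying by the volume element, becomes (4sqrt(2)r sin(θ + π/4) + 4z) · r, so

    ∭_V (∇·F) dV = ∫_0^{2π} ∫_0^{3} ∫_0^{2} (4sqrt(2)r sin(θ + π/4) + 4z) · r dz dr dθ.

Inner (z from 0 to 2): 8r (sqrt(2)r sin(θ + π/4) + 1).
Middle (r from 0 to 3): 72sqrt(2)sin(θ + π/4) + 36.
Outer (θ from 0 to 2π): 72π.

Therefore ∯_{∂V} F · n dS = 72π.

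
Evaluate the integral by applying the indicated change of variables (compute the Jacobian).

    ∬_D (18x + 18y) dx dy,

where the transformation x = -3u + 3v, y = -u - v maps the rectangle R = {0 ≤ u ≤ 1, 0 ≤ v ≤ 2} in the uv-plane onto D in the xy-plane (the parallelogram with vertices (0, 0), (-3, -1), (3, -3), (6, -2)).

Compute the Jacobian determinant of (x, y) with respect to (u, v):

    ∂(x,y)/∂(u,v) = | -3  3 | = (-3)(-1) - (3)(-1) = 6.
                   | -1  -1 |

Its absolute value is |J| = 6 (the area scaling factor).

Substituting x = -3u + 3v, y = -u - v into the integrand,

    18x + 18y → -72u + 36v,

so the integral becomes

    ∬_R (-72u + 36v) · |J| du dv = ∫_0^1 ∫_0^2 (-432u + 216v) dv du.

Inner (v): 432 - 864u.
Outer (u): 0.

Therefore ∬_D (18x + 18y) dx dy = 0.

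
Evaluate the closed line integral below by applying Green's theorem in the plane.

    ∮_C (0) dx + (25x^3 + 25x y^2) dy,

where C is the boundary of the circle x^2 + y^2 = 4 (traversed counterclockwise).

Green's theorem converts the closed line integral into a double integral over the enclosed region D:

    ∮_C P dx + Q dy = ∬_D (∂Q/∂x - ∂P/∂y) dA.

Here P = 0, Q = 25x^3 + 25x y^2, so

    ∂Q/∂x = 75x^2 + 25y^2,    ∂P/∂y = 0,
    ∂Q/∂x - ∂P/∂y = 75x^2 + 25y^2.

D is the region x^2 + y^2 ≤ 4. Evaluating the double integral:

In polar coordinates (x = r cos θ, y = r sin θ, dA = r dr dθ) the integrand becomes 25r^2(cos(2θ) + 2), so

    ∬_D (75x^2 + 25y^2) dA = ∫_0^{2π} ∫_0^{2} (25r^2(cos(2θ) + 2)) · r dr dθ.

Inner (r from 0 to 2): 100cos(2θ) + 200.
Outer (θ from 0 to 2π): 400π.

Therefore ∮_C P dx + Q dy = 400π.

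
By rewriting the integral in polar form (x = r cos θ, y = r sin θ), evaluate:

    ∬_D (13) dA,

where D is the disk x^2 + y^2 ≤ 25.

The region D is 0 ≤ r ≤ 5, 0 ≤ θ ≤ 2π in polar coordinates, where x = r cos(θ), y = r sin(θ), and dA = r dr dθ.

Under the substitution, the integrand becomes 13, so

    ∬_D (13) dA = ∫_{0}^{2π} ∫_{0}^{5} (13) · r dr dθ.

Inner integral (in r): ∫_{0}^{5} (13) · r dr = 325/2.

Outer integral (in θ): ∫_{0}^{2π} (325/2) dθ = 325π.

Therefore ∬_D (13) dA = 325π.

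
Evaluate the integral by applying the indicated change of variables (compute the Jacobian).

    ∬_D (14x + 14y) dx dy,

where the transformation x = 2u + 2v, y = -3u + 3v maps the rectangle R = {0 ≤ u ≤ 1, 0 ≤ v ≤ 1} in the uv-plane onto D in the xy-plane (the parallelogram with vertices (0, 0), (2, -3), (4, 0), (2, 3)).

Compute the Jacobian determinant of (x, y) with respect to (u, v):

    ∂(x,y)/∂(u,v) = | 2  2 | = (2)(3) - (2)(-3) = 12.
                   | -3  3 |

Its absolute value is |J| = 12 (the area scaling factor).

Substituting x = 2u + 2v, y = -3u + 3v into the integrand,

    14x + 14y → -14u + 70v,

so the integral becomes

    ∬_R (-14u + 70v) · |J| du dv = ∫_0^1 ∫_0^1 (-168u + 840v) dv du.

Inner (v): 420 - 168u.
Outer (u): 336.

Therefore ∬_D (14x + 14y) dx dy = 336.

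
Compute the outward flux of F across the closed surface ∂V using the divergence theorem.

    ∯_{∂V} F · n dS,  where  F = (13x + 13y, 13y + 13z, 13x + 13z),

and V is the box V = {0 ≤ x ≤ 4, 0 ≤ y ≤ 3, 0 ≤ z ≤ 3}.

By the divergence theorem,

    ∯_{∂V} F · n dS = ∭_V (∇ · F) dV.

Compute the divergence:
    ∇ · F = ∂F_x/∂x + ∂F_y/∂y + ∂F_z/∂z = 13 + 13 + 13 = 39.

V is a rectangular box, so dV = dx dy dz with 0 ≤ x ≤ 4, 0 ≤ y ≤ 3, 0 ≤ z ≤ 3.

Integrate (39) over V as an iterated integral:

    ∭_V (∇·F) dV = ∫_0^{4} ∫_0^{3} ∫_0^{3} (39) dz dy dx.

Inner (z from 0 to 3): 117.
Middle (y from 0 to 3): 351.
Outer (x from 0 to 4): 1404.

Therefore ∯_{∂V} F · n dS = 1404.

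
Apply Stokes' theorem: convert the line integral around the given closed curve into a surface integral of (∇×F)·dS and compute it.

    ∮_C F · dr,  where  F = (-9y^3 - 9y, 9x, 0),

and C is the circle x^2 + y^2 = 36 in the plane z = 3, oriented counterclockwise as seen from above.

Let S be the flat disk x^2 + y^2 ≤ 36 in the plane z = 3, with upward unit normal n̂ = ẑ. By Stokes' theorem,

    ∮_C F · dr = ∬_S (∇ × F) · n̂ dS = ∬_D (curl F)_z dA,

where D is the disk x^2 + y^2 ≤ 36.

Compute the curl of F = (-9y^3 - 9y, 9x, 0):
    (∇ × F)_x = ∂F_z/∂y - ∂F_y/∂z = 0,
    (∇ × F)_y = ∂F_x/∂z - ∂F_z/∂x = 0,
    (∇ × F)_z = ∂F_y/∂x - ∂F_x/∂y = 27y^2 + 18.

On z = 3, (curl F)_z = 27y^2 + 18.

Convert to polar (x = r cos θ, y = r sin θ, dA = r dr dθ); the integrand becomes 27r^2sin(θ)^2 + 18, so

    ∬_D (curl F)_z dA = ∫_0^{2π} ∫_0^{6} (27r^2sin(θ)^2 + 18) · r dr dθ.

Inner (r from 0 to 6): 8748sin(θ)^2 + 324.
Outer (θ from 0 to 2π): 9396π.

Therefore ∮_C F · dr = 9396π.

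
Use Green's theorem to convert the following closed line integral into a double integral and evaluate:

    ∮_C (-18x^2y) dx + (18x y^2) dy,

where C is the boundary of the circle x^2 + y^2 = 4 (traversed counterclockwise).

Green's theorem converts the closed line integral into a double integral over the enclosed region D:

    ∮_C P dx + Q dy = ∬_D (∂Q/∂x - ∂P/∂y) dA.

Here P = -18x^2y, Q = 18x y^2, so

    ∂Q/∂x = 18y^2,    ∂P/∂y = -18x^2,
    ∂Q/∂x - ∂P/∂y = 18x^2 + 18y^2.

D is the region x^2 + y^2 ≤ 4. Evaluating the double integral:

In polar coordinates (x = r cos θ, y = r sin θ, dA = r dr dθ) the integrand becomes 18r^2, so

    ∬_D (18x^2 + 18y^2) dA = ∫_0^{2π} ∫_0^{2} (18r^2) · r dr dθ.

Inner (r from 0 to 2): 72.
Outer (θ from 0 to 2π): 144π.

Therefore ∮_C P dx + Q dy = 144π.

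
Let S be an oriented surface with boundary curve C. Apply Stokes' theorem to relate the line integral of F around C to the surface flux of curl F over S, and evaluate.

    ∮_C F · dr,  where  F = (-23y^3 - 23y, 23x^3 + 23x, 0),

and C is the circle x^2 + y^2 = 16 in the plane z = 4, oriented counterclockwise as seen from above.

Let S be the flat disk x^2 + y^2 ≤ 16 in the plane z = 4, with upward unit normal n̂ = ẑ. By Stokes' theorem,

    ∮_C F · dr = ∬_S (∇ × F) · n̂ dS = ∬_D (curl F)_z dA,

where D is the disk x^2 + y^2 ≤ 16.

Compute the curl of F = (-23y^3 - 23y, 23x^3 + 23x, 0):
    (∇ × F)_x = ∂F_z/∂y - ∂F_y/∂z = 0,
    (∇ × F)_y = ∂F_x/∂z - ∂F_z/∂x = 0,
    (∇ × F)_z = ∂F_y/∂x - ∂F_x/∂y = 69x^2 + 69y^2 + 46.

On z = 4, (curl F)_z = 69x^2 + 69y^2 + 46.

Convert to polar (x = r cos θ, y = r sin θ, dA = r dr dθ); the integrand becomes 69r^2 + 46, so

    ∬_D (curl F)_z dA = ∫_0^{2π} ∫_0^{4} (69r^2 + 46) · r dr dθ.

Inner (r from 0 to 4): 4784.
Outer (θ from 0 to 2π): 9568π.

Therefore ∮_C F · dr = 9568π.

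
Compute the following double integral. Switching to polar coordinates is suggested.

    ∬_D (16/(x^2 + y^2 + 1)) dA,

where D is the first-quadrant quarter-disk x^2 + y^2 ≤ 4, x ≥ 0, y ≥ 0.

The region D is 0 ≤ r ≤ 2, 0 ≤ θ ≤ π/2 in polar coordinates, where x = r cos(θ), y = r sin(θ), and dA = r dr dθ.

Under the substitution, the integrand becomes 16/(r^2 + 1), so

    ∬_D (16/(x^2 + y^2 + 1)) dA = ∫_{0}^{π/2} ∫_{0}^{2} (16/(r^2 + 1)) · r dr dθ.

Inner integral (in r): ∫_{0}^{2} (16/(r^2 + 1)) · r dr = log(390625).

Outer integral (in θ): ∫_{0}^{π/2} (log(390625)) dθ = 4π log(5).

Therefore ∬_D (16/(x^2 + y^2 + 1)) dA = 4π log(5).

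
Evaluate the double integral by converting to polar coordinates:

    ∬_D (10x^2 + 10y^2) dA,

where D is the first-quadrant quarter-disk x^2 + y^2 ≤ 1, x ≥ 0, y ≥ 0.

The region D is 0 ≤ r ≤ 1, 0 ≤ θ ≤ π/2 in polar coordinates, where x = r cos(θ), y = r sin(θ), and dA = r dr dθ.

Under the substitution, the integrand becomes 10r^2, so

    ∬_D (10x^2 + 10y^2) dA = ∫_{0}^{π/2} ∫_{0}^{1} (10r^2) · r dr dθ.

Inner integral (in r): ∫_{0}^{1} (10r^2) · r dr = 5/2.

Outer integral (in θ): ∫_{0}^{π/2} (5/2) dθ = 5π/4.

Therefore ∬_D (10x^2 + 10y^2) dA = 5π/4.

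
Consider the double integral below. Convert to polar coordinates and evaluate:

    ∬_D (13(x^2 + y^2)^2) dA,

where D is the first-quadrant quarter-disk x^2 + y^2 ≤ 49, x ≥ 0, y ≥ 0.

The region D is 0 ≤ r ≤ 7, 0 ≤ θ ≤ π/2 in polar coordinates, where x = r cos(θ), y = r sin(θ), and dA = r dr dθ.

Under the substitution, the integrand becomes 13r^4, so

    ∬_D (13(x^2 + y^2)^2) dA = ∫_{0}^{π/2} ∫_{0}^{7} (13r^4) · r dr dθ.

Inner integral (in r): ∫_{0}^{7} (13r^4) · r dr = 1529437/6.

Outer integral (in θ): ∫_{0}^{π/2} (1529437/6) dθ = 1529437π/12.

Therefore ∬_D (13(x^2 + y^2)^2) dA = 1529437π/12.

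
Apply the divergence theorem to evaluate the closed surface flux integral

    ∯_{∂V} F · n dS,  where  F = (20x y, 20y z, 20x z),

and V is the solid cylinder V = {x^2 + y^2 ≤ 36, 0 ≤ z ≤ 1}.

By the divergence theorem,

    ∯_{∂V} F · n dS = ∭_V (∇ · F) dV.

Compute the divergence:
    ∇ · F = ∂F_x/∂x + ∂F_y/∂y + ∂F_z/∂z = 20y + 20z + 20x = 20x + 20y + 20z.

In cylindrical coordinates, x = r cos(θ), y = r sin(θ), z = z, dV = r dr dθ dz, with 0 ≤ r ≤ 6, 0 ≤ θ ≤ 2π, 0 ≤ z ≤ 1.

The integrand, after substitution and multiplying by the volume element, becomes (20sqrt(2)r sin(θ + π/4) + 20z) · r, so

    ∭_V (∇·F) dV = ∫_0^{2π} ∫_0^{6} ∫_0^{1} (20sqrt(2)r sin(θ + π/4) + 20z) · r dz dr dθ.

Inner (z from 0 to 1): 10r (2sqrt(2)r sin(θ + π/4) + 1).
Middle (r from 0 to 6): 1440sqrt(2)sin(θ + π/4) + 180.
Outer (θ from 0 to 2π): 360π.

Therefore ∯_{∂V} F · n dS = 360π.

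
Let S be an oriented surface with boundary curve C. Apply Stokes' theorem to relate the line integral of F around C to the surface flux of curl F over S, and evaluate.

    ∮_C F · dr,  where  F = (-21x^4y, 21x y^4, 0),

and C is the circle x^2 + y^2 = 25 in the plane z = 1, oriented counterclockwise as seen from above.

Let S be the flat disk x^2 + y^2 ≤ 25 in the plane z = 1, with upward unit normal n̂ = ẑ. By Stokes' theorem,

    ∮_C F · dr = ∬_S (∇ × F) · n̂ dS = ∬_D (curl F)_z dA,

where D is the disk x^2 + y^2 ≤ 25.

Compute the curl of F = (-21x^4y, 21x y^4, 0):
    (∇ × F)_x = ∂F_z/∂y - ∂F_y/∂z = 0,
    (∇ × F)_y = ∂F_x/∂z - ∂F_z/∂x = 0,
    (∇ × F)_z = ∂F_y/∂x - ∂F_x/∂y = 21x^4 + 21y^4.

On z = 1, (curl F)_z = 21x^4 + 21y^4.

Convert to polar (x = r cos θ, y = r sin θ, dA = r dr dθ); the integrand becomes 21r^4(sin(θ)^4 + cos(θ)^4), so

    ∬_D (curl F)_z dA = ∫_0^{2π} ∫_0^{5} (21r^4(sin(θ)^4 + cos(θ)^4)) · r dr dθ.

Inner (r from 0 to 5): 109375sin(θ)^4/2 + 109375cos(θ)^4/2.
Outer (θ from 0 to 2π): 328125π/4.

Therefore ∮_C F · dr = 328125π/4.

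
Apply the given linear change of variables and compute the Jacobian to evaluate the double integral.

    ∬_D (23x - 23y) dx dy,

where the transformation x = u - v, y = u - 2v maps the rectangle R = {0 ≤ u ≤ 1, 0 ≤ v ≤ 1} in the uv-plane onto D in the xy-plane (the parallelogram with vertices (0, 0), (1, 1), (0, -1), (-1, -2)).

Compute the Jacobian determinant of (x, y) with respect to (u, v):

    ∂(x,y)/∂(u,v) = | 1  -1 | = (1)(-2) - (-1)(1) = -1.
                   | 1  -2 |

Its absolute value is |J| = 1 (the area scaling factor).

Substituting x = u - v, y = u - 2v into the integrand,

    23x - 23y → 23v,

so the integral becomes

    ∬_R (23v) · |J| du dv = ∫_0^1 ∫_0^1 (23v) dv du.

Inner (v): 23/2.
Outer (u): 23/2.

Therefore ∬_D (23x - 23y) dx dy = 23/2.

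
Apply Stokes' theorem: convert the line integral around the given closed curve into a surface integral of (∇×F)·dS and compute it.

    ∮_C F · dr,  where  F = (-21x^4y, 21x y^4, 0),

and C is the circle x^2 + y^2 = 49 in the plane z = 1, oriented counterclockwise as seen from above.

Let S be the flat disk x^2 + y^2 ≤ 49 in the plane z = 1, with upward unit normal n̂ = ẑ. By Stokes' theorem,

    ∮_C F · dr = ∬_S (∇ × F) · n̂ dS = ∬_D (curl F)_z dA,

where D is the disk x^2 + y^2 ≤ 49.

Compute the curl of F = (-21x^4y, 21x y^4, 0):
    (∇ × F)_x = ∂F_z/∂y - ∂F_y/∂z = 0,
    (∇ × F)_y = ∂F_x/∂z - ∂F_z/∂x = 0,
    (∇ × F)_z = ∂F_y/∂x - ∂F_x/∂y = 21x^4 + 21y^4.

On z = 1, (curl F)_z = 21x^4 + 21y^4.

Convert to polar (x = r cos θ, y = r sin θ, dA = r dr dθ); the integrand becomes 21r^4(sin(θ)^4 + cos(θ)^4), so

    ∬_D (curl F)_z dA = ∫_0^{2π} ∫_0^{7} (21r^4(sin(θ)^4 + cos(θ)^4)) · r dr dθ.

Inner (r from 0 to 7): 823543sin(θ)^4/2 + 823543cos(θ)^4/2.
Outer (θ from 0 to 2π): 2470629π/4.

Therefore ∮_C F · dr = 2470629π/4.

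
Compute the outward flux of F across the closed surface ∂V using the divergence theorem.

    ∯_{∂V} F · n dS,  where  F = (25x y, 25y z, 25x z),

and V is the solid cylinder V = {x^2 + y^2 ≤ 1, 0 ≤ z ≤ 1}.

By the divergence theorem,

    ∯_{∂V} F · n dS = ∭_V (∇ · F) dV.

Compute the divergence:
    ∇ · F = ∂F_x/∂x + ∂F_y/∂y + ∂F_z/∂z = 25y + 25z + 25x = 25x + 25y + 25z.

In cylindrical coordinates, x = r cos(θ), y = r sin(θ), z = z, dV = r dr dθ dz, with 0 ≤ r ≤ 1, 0 ≤ θ ≤ 2π, 0 ≤ z ≤ 1.

The integrand, after substitution and multiplying by the volume element, becomes (25sqrt(2)r sin(θ + π/4) + 25z) · r, so

    ∭_V (∇·F) dV = ∫_0^{2π} ∫_0^{1} ∫_0^{1} (25sqrt(2)r sin(θ + π/4) + 25z) · r dz dr dθ.

Inner (z from 0 to 1): 25r (2sqrt(2)r sin(θ + π/4) + 1)/2.
Middle (r from 0 to 1): 25sqrt(2)sin(θ + π/4)/3 + 25/4.
Outer (θ from 0 to 2π): 25π/2.

Therefore ∯_{∂V} F · n dS = 25π/2.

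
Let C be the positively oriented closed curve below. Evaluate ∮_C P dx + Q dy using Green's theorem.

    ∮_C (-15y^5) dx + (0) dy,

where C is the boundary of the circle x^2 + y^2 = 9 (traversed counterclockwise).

Green's theorem converts the closed line integral into a double integral over the enclosed region D:

    ∮_C P dx + Q dy = ∬_D (∂Q/∂x - ∂P/∂y) dA.

Here P = -15y^5, Q = 0, so

    ∂Q/∂x = 0,    ∂P/∂y = -75y^4,
    ∂Q/∂x - ∂P/∂y = 75y^4.

D is the region x^2 + y^2 ≤ 9. Evaluating the double integral:

In polar coordinates (x = r cos θ, y = r sin θ, dA = r dr dθ) the integrand becomes 75r^4sin(θ)^4, so

    ∬_D (75y^4) dA = ∫_0^{2π} ∫_0^{3} (75r^4sin(θ)^4) · r dr dθ.

Inner (r from 0 to 3): 18225sin(θ)^4/2.
Outer (θ from 0 to 2π): 54675π/8.

Therefore ∮_C P dx + Q dy = 54675π/8.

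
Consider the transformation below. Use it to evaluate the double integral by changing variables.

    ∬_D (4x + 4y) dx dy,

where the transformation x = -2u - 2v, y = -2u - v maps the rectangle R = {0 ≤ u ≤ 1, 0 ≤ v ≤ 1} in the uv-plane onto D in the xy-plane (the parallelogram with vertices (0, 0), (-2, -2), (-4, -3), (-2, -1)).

Compute the Jacobian determinant of (x, y) with respect to (u, v):

    ∂(x,y)/∂(u,v) = | -2  -2 | = (-2)(-1) - (-2)(-2) = -2.
                   | -2  -1 |

Its absolute value is |J| = 2 (the area scaling factor).

Substituting x = -2u - 2v, y = -2u - v into the integrand,

    4x + 4y → -16u - 12v,

so the integral becomes

    ∬_R (-16u - 12v) · |J| du dv = ∫_0^1 ∫_0^1 (-32u - 24v) dv du.

Inner (v): -32u - 12.
Outer (u): -28.

Therefore ∬_D (4x + 4y) dx dy = -28.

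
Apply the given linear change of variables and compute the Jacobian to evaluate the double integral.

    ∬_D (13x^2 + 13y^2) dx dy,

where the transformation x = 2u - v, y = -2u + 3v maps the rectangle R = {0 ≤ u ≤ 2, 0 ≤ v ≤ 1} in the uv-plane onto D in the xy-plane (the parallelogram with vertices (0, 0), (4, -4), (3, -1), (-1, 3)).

Compute the Jacobian determinant of (x, y) with respect to (u, v):

    ∂(x,y)/∂(u,v) = | 2  -1 | = (2)(3) - (-1)(-2) = 4.
                   | -2  3 |

Its absolute value is |J| = 4 (the area scaling factor).

Substituting x = 2u - v, y = -2u + 3v into the integrand,

    13x^2 + 13y^2 → 104u^2 - 208u v + 130v^2,

so the integral becomes

    ∬_R (104u^2 - 208u v + 130v^2) · |J| du dv = ∫_0^2 ∫_0^1 (416u^2 - 832u v + 520v^2) dv du.

Inner (v): 416u^2 - 416u + 520/3.
Outer (u): 624.

Therefore ∬_D (13x^2 + 13y^2) dx dy = 624.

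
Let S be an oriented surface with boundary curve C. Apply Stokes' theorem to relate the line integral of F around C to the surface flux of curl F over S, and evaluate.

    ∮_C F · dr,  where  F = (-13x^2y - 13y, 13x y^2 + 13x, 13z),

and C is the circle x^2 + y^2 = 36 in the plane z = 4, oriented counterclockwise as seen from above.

Let S be the flat disk x^2 + y^2 ≤ 36 in the plane z = 4, with upward unit normal n̂ = ẑ. By Stokes' theorem,

    ∮_C F · dr = ∬_S (∇ × F) · n̂ dS = ∬_D (curl F)_z dA,

where D is the disk x^2 + y^2 ≤ 36.

Compute the curl of F = (-13x^2y - 13y, 13x y^2 + 13x, 13z):
    (∇ × F)_x = ∂F_z/∂y - ∂F_y/∂z = 0,
    (∇ × F)_y = ∂F_x/∂z - ∂F_z/∂x = 0,
    (∇ × F)_z = ∂F_y/∂x - ∂F_x/∂y = 13x^2 + 13y^2 + 26.

On z = 4, (curl F)_z = 13x^2 + 13y^2 + 26.

Convert to polar (x = r cos θ, y = r sin θ, dA = r dr dθ); the integrand becomes 13r^2 + 26, so

    ∬_D (curl F)_z dA = ∫_0^{2π} ∫_0^{6} (13r^2 + 26) · r dr dθ.

Inner (r from 0 to 6): 4680.
Outer (θ from 0 to 2π): 9360π.

Therefore ∮_C F · dr = 9360π.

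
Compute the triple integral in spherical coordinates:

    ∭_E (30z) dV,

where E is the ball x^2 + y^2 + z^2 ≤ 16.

In spherical coordinates, x = ρ sin(φ) cos(θ), y = ρ sin(φ) sin(θ), z = ρ cos(φ), and dV = ρ^2 sin(φ) dρ dφ dθ.

The integrand becomes 30ρ cos(φ), so

    ∭_E (30z) dV = ∫_{0}^{2π} ∫_{0}^{π} ∫_{0}^{4} (30ρ cos(φ)) · ρ^2 sin(φ) dρ dφ dθ.

Inner (ρ): 960sin(2φ).
Middle (φ): 0.
Outer (θ): 0.

Therefore the triple integral equals 0.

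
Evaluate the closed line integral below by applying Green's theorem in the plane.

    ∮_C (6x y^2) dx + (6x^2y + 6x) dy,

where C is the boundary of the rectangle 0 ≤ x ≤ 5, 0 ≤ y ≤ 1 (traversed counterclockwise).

Green's theorem converts the closed line integral into a double integral over the enclosed region D:

    ∮_C P dx + Q dy = ∬_D (∂Q/∂x - ∂P/∂y) dA.

Here P = 6x y^2, Q = 6x^2y + 6x, so

    ∂Q/∂x = 12x y + 6,    ∂P/∂y = 12x y,
    ∂Q/∂x - ∂P/∂y = 6.

D is the region 0 ≤ x ≤ 5, 0 ≤ y ≤ 1. Evaluating the double integral:

    ∬_D (6) dA = ∫_0^{5} ∫_0^{1} (6) dy dx.

Inner (y from 0 to 1): 6.
Outer (x from 0 to 5): 30.

Therefore ∮_C P dx + Q dy = 30.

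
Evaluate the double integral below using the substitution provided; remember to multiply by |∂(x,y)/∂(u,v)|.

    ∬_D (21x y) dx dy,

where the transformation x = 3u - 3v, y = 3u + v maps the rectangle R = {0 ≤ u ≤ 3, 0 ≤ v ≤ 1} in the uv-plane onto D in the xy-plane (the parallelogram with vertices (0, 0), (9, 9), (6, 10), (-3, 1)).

Compute the Jacobian determinant of (x, y) with respect to (u, v):

    ∂(x,y)/∂(u,v) = | 3  -3 | = (3)(1) - (-3)(3) = 12.
                   | 3  1 |

Its absolute value is |J| = 12 (the area scaling factor).

Substituting x = 3u - 3v, y = 3u + v into the integrand,

    21x y → 189u^2 - 126u v - 63v^2,

so the integral becomes

    ∬_R (189u^2 - 126u v - 63v^2) · |J| du dv = ∫_0^3 ∫_0^1 (2268u^2 - 1512u v - 756v^2) dv du.

Inner (v): 2268u^2 - 756u - 252.
Outer (u): 16254.

Therefore ∬_D (21x y) dx dy = 16254.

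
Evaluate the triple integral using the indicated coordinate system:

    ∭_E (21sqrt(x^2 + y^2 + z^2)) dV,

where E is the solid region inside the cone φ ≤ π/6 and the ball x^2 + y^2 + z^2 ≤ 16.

In spherical coordinates, x = ρ sin(φ) cos(θ), y = ρ sin(φ) sin(θ), z = ρ cos(φ), and dV = ρ^2 sin(φ) dρ dφ dθ.

The integrand becomes 21ρ, so

    ∭_E (21sqrt(x^2 + y^2 + z^2)) dV = ∫_{0}^{2π} ∫_{0}^{π/6} ∫_{0}^{4} (21ρ) · ρ^2 sin(φ) dρ dφ dθ.

Inner (ρ): 1344sin(φ).
Middle (φ): 1344 - 672sqrt(3).
Outer (θ): 1344π (2 - sqrt(3)).

Therefore the triple integral equals 1344π (2 - sqrt(3)).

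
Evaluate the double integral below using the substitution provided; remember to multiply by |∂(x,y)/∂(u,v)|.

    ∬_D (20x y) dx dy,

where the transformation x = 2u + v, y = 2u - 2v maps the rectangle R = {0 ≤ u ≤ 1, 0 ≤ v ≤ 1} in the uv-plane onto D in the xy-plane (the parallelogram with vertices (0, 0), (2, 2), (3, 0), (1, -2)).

Compute the Jacobian determinant of (x, y) with respect to (u, v):

    ∂(x,y)/∂(u,v) = | 2  1 | = (2)(-2) - (1)(2) = -6.
                   | 2  -2 |

Its absolute value is |J| = 6 (the area scaling factor).

Substituting x = 2u + v, y = 2u - 2v into the integrand,

    20x y → 80u^2 - 40u v - 40v^2,

so the integral becomes

    ∬_R (80u^2 - 40u v - 40v^2) · |J| du dv = ∫_0^1 ∫_0^1 (480u^2 - 240u v - 240v^2) dv du.

Inner (v): 480u^2 - 120u - 80.
Outer (u): 20.

Therefore ∬_D (20x y) dx dy = 20.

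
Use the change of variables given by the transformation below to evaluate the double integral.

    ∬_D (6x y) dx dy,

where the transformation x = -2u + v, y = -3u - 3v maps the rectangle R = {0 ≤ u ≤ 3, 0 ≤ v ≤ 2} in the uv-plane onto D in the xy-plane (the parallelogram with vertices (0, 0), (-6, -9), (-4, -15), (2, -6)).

Compute the Jacobian determinant of (x, y) with respect to (u, v):

    ∂(x,y)/∂(u,v) = | -2  1 | = (-2)(-3) - (1)(-3) = 9.
                   | -3  -3 |

Its absolute value is |J| = 9 (the area scaling factor).

Substituting x = -2u + v, y = -3u - 3v into the integrand,

    6x y → 36u^2 + 18u v - 18v^2,

so the integral becomes

    ∬_R (36u^2 + 18u v - 18v^2) · |J| du dv = ∫_0^3 ∫_0^2 (324u^2 + 162u v - 162v^2) dv du.

Inner (v): 648u^2 + 324u - 432.
Outer (u): 5994.

Therefore ∬_D (6x y) dx dy = 5994.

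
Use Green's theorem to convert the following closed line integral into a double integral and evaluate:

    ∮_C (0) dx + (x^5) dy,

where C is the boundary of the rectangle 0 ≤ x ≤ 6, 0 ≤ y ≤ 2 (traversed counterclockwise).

Green's theorem converts the closed line integral into a double integral over the enclosed region D:

    ∮_C P dx + Q dy = ∬_D (∂Q/∂x - ∂P/∂y) dA.

Here P = 0, Q = x^5, so

    ∂Q/∂x = 5x^4,    ∂P/∂y = 0,
    ∂Q/∂x - ∂P/∂y = 5x^4.

D is the region 0 ≤ x ≤ 6, 0 ≤ y ≤ 2. Evaluating the double integral:

    ∬_D (5x^4) dA = ∫_0^{6} ∫_0^{2} (5x^4) dy dx.

Inner (y from 0 to 2): 10x^4.
Outer (x from 0 to 6): 15552.

Therefore ∮_C P dx + Q dy = 15552.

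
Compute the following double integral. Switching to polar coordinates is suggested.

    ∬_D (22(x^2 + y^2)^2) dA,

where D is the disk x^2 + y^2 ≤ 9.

The region D is 0 ≤ r ≤ 3, 0 ≤ θ ≤ 2π in polar coordinates, where x = r cos(θ), y = r sin(θ), and dA = r dr dθ.

Under the substitution, the integrand becomes 22r^4, so

    ∬_D (22(x^2 + y^2)^2) dA = ∫_{0}^{2π} ∫_{0}^{3} (22r^4) · r dr dθ.

Inner integral (in r): ∫_{0}^{3} (22r^4) · r dr = 2673.

Outer integral (in θ): ∫_{0}^{2π} (2673) dθ = 5346π.

Therefore ∬_D (22(x^2 + y^2)^2) dA = 5346π.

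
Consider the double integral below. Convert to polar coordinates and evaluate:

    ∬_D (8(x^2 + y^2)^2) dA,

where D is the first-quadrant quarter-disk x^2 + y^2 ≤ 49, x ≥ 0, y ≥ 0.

The region D is 0 ≤ r ≤ 7, 0 ≤ θ ≤ π/2 in polar coordinates, where x = r cos(θ), y = r sin(θ), and dA = r dr dθ.

Under the substitution, the integrand becomes 8r^4, so

    ∬_D (8(x^2 + y^2)^2) dA = ∫_{0}^{π/2} ∫_{0}^{7} (8r^4) · r dr dθ.

Inner integral (in r): ∫_{0}^{7} (8r^4) · r dr = 470596/3.

Outer integral (in θ): ∫_{0}^{π/2} (470596/3) dθ = 235298π/3.

Therefore ∬_D (8(x^2 + y^2)^2) dA = 235298π/3.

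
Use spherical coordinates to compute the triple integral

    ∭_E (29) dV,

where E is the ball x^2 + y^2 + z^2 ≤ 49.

In spherical coordinates, x = ρ sin(φ) cos(θ), y = ρ sin(φ) sin(θ), z = ρ cos(φ), and dV = ρ^2 sin(φ) dρ dφ dθ.

The integrand becomes 29, so

    ∭_E (29) dV = ∫_{0}^{2π} ∫_{0}^{π} ∫_{0}^{7} (29) · ρ^2 sin(φ) dρ dφ dθ.

Inner (ρ): 9947sin(φ)/3.
Middle (φ): 19894/3.
Outer (θ): 39788π/3.

Therefore the triple integral equals 39788π/3.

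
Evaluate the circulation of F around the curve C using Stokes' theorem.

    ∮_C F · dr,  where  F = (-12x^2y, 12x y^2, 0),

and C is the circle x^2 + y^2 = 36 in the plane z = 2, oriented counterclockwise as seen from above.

Let S be the flat disk x^2 + y^2 ≤ 36 in the plane z = 2, with upward unit normal n̂ = ẑ. By Stokes' theorem,

    ∮_C F · dr = ∬_S (∇ × F) · n̂ dS = ∬_D (curl F)_z dA,

where D is the disk x^2 + y^2 ≤ 36.

Compute the curl of F = (-12x^2y, 12x y^2, 0):
    (∇ × F)_x = ∂F_z/∂y - ∂F_y/∂z = 0,
    (∇ × F)_y = ∂F_x/∂z - ∂F_z/∂x = 0,
    (∇ × F)_z = ∂F_y/∂x - ∂F_x/∂y = 12x^2 + 12y^2.

On z = 2, (curl F)_z = 12x^2 + 12y^2.

Convert to polar (x = r cos θ, y = r sin θ, dA = r dr dθ); the integrand becomes 12r^2, so

    ∬_D (curl F)_z dA = ∫_0^{2π} ∫_0^{6} (12r^2) · r dr dθ.

Inner (r from 0 to 6): 3888.
Outer (θ from 0 to 2π): 7776π.

Therefore ∮_C F · dr = 7776π.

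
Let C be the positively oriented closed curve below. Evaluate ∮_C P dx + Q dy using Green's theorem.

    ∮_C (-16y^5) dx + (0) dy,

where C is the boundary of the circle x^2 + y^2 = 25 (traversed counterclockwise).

Green's theorem converts the closed line integral into a double integral over the enclosed region D:

    ∮_C P dx + Q dy = ∬_D (∂Q/∂x - ∂P/∂y) dA.

Here P = -16y^5, Q = 0, so

    ∂Q/∂x = 0,    ∂P/∂y = -80y^4,
    ∂Q/∂x - ∂P/∂y = 80y^4.

D is the region x^2 + y^2 ≤ 25. Evaluating the double integral:

In polar coordinates (x = r cos θ, y = r sin θ, dA = r dr dθ) the integrand becomes 80r^4sin(θ)^4, so

    ∬_D (80y^4) dA = ∫_0^{2π} ∫_0^{5} (80r^4sin(θ)^4) · r dr dθ.

Inner (r from 0 to 5): 625000sin(θ)^4/3.
Outer (θ from 0 to 2π): 156250π.

Therefore ∮_C P dx + Q dy = 156250π.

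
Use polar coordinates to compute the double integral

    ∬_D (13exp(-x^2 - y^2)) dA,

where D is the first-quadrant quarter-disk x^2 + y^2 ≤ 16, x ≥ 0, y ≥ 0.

The region D is 0 ≤ r ≤ 4, 0 ≤ θ ≤ π/2 in polar coordinates, where x = r cos(θ), y = r sin(θ), and dA = r dr dθ.

Under the substitution, the integrand becomes 13exp(-r^2), so

    ∬_D (13exp(-x^2 - y^2)) dA = ∫_{0}^{π/2} ∫_{0}^{4} (13exp(-r^2)) · r dr dθ.

Inner integral (in r): ∫_{0}^{4} (13exp(-r^2)) · r dr = 13/2 - 13exp(-16)/2.

Outer integral (in θ): ∫_{0}^{π/2} (13/2 - 13exp(-16)/2) dθ = -13π (1 - exp(16))exp(-16)/4.

Therefore ∬_D (13exp(-x^2 - y^2)) dA = -13π (1 - exp(16))exp(-16)/4.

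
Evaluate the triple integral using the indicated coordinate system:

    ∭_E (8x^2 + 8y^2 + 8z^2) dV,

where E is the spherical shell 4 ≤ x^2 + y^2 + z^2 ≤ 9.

In spherical coordinates, x = ρ sin(φ) cos(θ), y = ρ sin(φ) sin(θ), z = ρ cos(φ), and dV = ρ^2 sin(φ) dρ dφ dθ.

The integrand becomes 8ρ^2, so

    ∭_E (8x^2 + 8y^2 + 8z^2) dV = ∫_{0}^{2π} ∫_{0}^{π} ∫_{2}^{3} (8ρ^2) · ρ^2 sin(φ) dρ dφ dθ.

Inner (ρ): 1688sin(φ)/5.
Middle (φ): 3376/5.
Outer (θ): 6752π/5.

Therefore the triple integral equals 6752π/5.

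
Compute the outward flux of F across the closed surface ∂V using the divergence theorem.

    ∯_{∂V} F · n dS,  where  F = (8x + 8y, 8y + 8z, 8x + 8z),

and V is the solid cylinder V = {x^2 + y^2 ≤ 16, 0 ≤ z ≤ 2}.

By the divergence theorem,

    ∯_{∂V} F · n dS = ∭_V (∇ · F) dV.

Compute the divergence:
    ∇ · F = ∂F_x/∂x + ∂F_y/∂y + ∂F_z/∂z = 8 + 8 + 8 = 24.

In cylindrical coordinates, x = r cos(θ), y = r sin(θ), z = z, dV = r dr dθ dz, with 0 ≤ r ≤ 4, 0 ≤ θ ≤ 2π, 0 ≤ z ≤ 2.

The integrand, after substitution and multiplying by the volume element, becomes (24) · r, so

    ∭_V (∇·F) dV = ∫_0^{2π} ∫_0^{4} ∫_0^{2} (24) · r dz dr dθ.

Inner (z from 0 to 2): 48r.
Middle (r from 0 to 4): 384.
Outer (θ from 0 to 2π): 768π.

Therefore ∯_{∂V} F · n dS = 768π.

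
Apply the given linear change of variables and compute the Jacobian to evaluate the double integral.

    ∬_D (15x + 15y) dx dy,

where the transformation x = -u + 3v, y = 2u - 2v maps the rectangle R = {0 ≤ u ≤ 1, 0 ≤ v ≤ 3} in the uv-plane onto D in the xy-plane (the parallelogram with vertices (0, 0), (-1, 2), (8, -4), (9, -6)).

Compute the Jacobian determinant of (x, y) with respect to (u, v):

    ∂(x,y)/∂(u,v) = | -1  3 | = (-1)(-2) - (3)(2) = -4.
                   | 2  -2 |

Its absolute value is |J| = 4 (the area scaling factor).

Substituting x = -u + 3v, y = 2u - 2v into the integrand,

    15x + 15y → 15u + 15v,

so the integral becomes

    ∬_R (15u + 15v) · |J| du dv = ∫_0^1 ∫_0^3 (60u + 60v) dv du.

Inner (v): 180u + 270.
Outer (u): 360.

Therefore ∬_D (15x + 15y) dx dy = 360.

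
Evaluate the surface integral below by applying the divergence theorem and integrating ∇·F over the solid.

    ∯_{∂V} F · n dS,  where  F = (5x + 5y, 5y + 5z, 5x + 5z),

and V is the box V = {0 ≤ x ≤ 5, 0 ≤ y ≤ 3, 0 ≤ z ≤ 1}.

By the divergence theorem,

    ∯_{∂V} F · n dS = ∭_V (∇ · F) dV.

Compute the divergence:
    ∇ · F = ∂F_x/∂x + ∂F_y/∂y + ∂F_z/∂z = 5 + 5 + 5 = 15.

V is a rectangular box, so dV = dx dy dz with 0 ≤ x ≤ 5, 0 ≤ y ≤ 3, 0 ≤ z ≤ 1.

Integrate (15) over V as an iterated integral:

    ∭_V (∇·F) dV = ∫_0^{5} ∫_0^{3} ∫_0^{1} (15) dz dy dx.

Inner (z from 0 to 1): 15.
Middle (y from 0 to 3): 45.
Outer (x from 0 to 5): 225.

Therefore ∯_{∂V} F · n dS = 225.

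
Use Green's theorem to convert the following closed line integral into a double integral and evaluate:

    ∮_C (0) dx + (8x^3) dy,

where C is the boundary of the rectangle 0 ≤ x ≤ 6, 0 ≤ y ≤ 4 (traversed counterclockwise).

Green's theorem converts the closed line integral into a double integral over the enclosed region D:

    ∮_C P dx + Q dy = ∬_D (∂Q/∂x - ∂P/∂y) dA.

Here P = 0, Q = 8x^3, so

    ∂Q/∂x = 24x^2,    ∂P/∂y = 0,
    ∂Q/∂x - ∂P/∂y = 24x^2.

D is the region 0 ≤ x ≤ 6, 0 ≤ y ≤ 4. Evaluating the double integral:

    ∬_D (24x^2) dA = ∫_0^{6} ∫_0^{4} (24x^2) dy dx.

Inner (y from 0 to 4): 96x^2.
Outer (x from 0 to 6): 6912.

Therefore ∮_C P dx + Q dy = 6912.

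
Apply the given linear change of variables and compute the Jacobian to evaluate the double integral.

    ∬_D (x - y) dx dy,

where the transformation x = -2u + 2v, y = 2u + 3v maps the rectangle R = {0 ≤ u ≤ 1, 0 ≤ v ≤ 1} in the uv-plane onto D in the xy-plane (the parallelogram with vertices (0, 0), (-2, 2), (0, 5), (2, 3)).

Compute the Jacobian determinant of (x, y) with respect to (u, v):

    ∂(x,y)/∂(u,v) = | -2  2 | = (-2)(3) - (2)(2) = -10.
                   | 2  3 |

Its absolute value is |J| = 10 (the area scaling factor).

Substituting x = -2u + 2v, y = 2u + 3v into the integrand,

    x - y → -4u - v,

so the integral becomes

    ∬_R (-4u - v) · |J| du dv = ∫_0^1 ∫_0^1 (-40u - 10v) dv du.

Inner (v): -40u - 5.
Outer (u): -25.

Therefore ∬_D (x - y) dx dy = -25.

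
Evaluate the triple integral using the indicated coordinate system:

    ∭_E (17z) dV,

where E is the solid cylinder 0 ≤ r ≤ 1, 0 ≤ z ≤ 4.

In cylindrical coordinates, x = r cos(θ), y = r sin(θ), z = z, and dV = r dr dθ dz.

The integrand becomes 17z, so

    ∭_E (17z) dV = ∫_{0}^{2π} ∫_{0}^{1} ∫_{0}^{4} (17z) · r dz dr dθ.

Inner (z): 136r.
Middle (r from 0 to 1): 68.
Outer (θ): 136π.

Therefore the triple integral equals 136π.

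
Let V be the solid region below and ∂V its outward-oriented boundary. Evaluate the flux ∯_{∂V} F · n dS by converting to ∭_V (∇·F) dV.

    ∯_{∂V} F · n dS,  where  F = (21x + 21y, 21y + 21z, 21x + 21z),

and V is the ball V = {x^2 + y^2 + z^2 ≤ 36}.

By the divergence theorem,

    ∯_{∂V} F · n dS = ∭_V (∇ · F) dV.

Compute the divergence:
    ∇ · F = ∂F_x/∂x + ∂F_y/∂y + ∂F_z/∂z = 21 + 21 + 21 = 63.

In spherical coordinates, x = ρ sin(φ) cos(θ), y = ρ sin(φ) sin(θ), z = ρ cos(φ), dV = ρ^2 sin(φ) dρ dφ dθ, with 0 ≤ ρ ≤ 6, 0 ≤ φ ≤ π, 0 ≤ θ ≤ 2π.

The integrand, after substitution and multiplying by the volume element, becomes (63) · ρ^2 sin(φ), so

    ∭_V (∇·F) dV = ∫_0^{2π} ∫_0^{π} ∫_0^{6} (63) · ρ^2 sin(φ) dρ dφ dθ.

Inner (ρ from 0 to 6): 4536sin(φ).
Middle (φ from 0 to π): 9072.
Outer (θ from 0 to 2π): 18144π.

Therefore ∯_{∂V} F · n dS = 18144π.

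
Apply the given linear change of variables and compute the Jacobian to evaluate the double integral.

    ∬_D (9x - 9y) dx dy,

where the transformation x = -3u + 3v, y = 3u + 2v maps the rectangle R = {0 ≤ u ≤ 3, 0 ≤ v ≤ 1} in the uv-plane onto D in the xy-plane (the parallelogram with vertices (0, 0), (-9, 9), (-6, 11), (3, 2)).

Compute the Jacobian determinant of (x, y) with respect to (u, v):

    ∂(x,y)/∂(u,v) = | -3  3 | = (-3)(2) - (3)(3) = -15.
                   | 3  2 |

Its absolute value is |J| = 15 (the area scaling factor).

Substituting x = -3u + 3v, y = 3u + 2v into the integrand,

    9x - 9y → -54u + 9v,

so the integral becomes

    ∬_R (-54u + 9v) · |J| du dv = ∫_0^3 ∫_0^1 (-810u + 135v) dv du.

Inner (v): 135/2 - 810u.
Outer (u): -6885/2.

Therefore ∬_D (9x - 9y) dx dy = -6885/2.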